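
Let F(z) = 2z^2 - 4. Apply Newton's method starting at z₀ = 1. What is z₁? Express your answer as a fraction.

F'(z) = 4z.
F(1) = -2, F'(1) = 4, so z₁ = 1 - (-2)/4 = 3/2.

3/2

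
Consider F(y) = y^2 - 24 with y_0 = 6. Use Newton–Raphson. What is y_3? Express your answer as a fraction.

4801/980

F'(y) = 2y.
F(6) = 12, F'(6) = 12, so y_1 = 6 - 12/12 = 5.
F(5) = 1, F'(5) = 10, so y_2 = 5 - 1/10 = 49/10.
F(49/10) = 1/100, F'(49/10) = 49/5, so y_3 = (49/10) - (1/100)/(49/5) = 4801/980.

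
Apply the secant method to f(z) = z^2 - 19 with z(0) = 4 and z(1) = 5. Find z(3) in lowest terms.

f(4) = -3, f(5) = 6. z(2) = 5 - 6·(5 - 4)/(6 - (-3)) = 13/3.
f(5) = 6, f(13/3) = -2/9. z(3) = (13/3) - (-2/9)·((13/3) - 5)/((-2/9) - 6) = 61/14.

61/14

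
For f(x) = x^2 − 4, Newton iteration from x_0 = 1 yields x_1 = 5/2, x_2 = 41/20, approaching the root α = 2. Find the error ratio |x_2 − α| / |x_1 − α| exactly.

1/10

x_1 − α = 5/2 − 2 = 1/2, so |x_1 − α| = 1/2.
x_2 − α = 41/20 − 2 = 1/20, so |x_2 − α| = 1/20.
Ratio = (1/20) / (1/2) = 1/10.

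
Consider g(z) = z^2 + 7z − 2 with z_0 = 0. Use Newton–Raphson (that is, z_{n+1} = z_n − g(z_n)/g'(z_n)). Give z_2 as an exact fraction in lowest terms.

102/371

g'(z) = 2z + 7.
g(0) = −2, g'(0) = 7, so z_1 = 0 − (−2)/7 = 2/7.
g(2/7) = 4/49, g'(2/7) = 53/7, so z_2 = (2/7) − (4/49)/(53/7) = 102/371.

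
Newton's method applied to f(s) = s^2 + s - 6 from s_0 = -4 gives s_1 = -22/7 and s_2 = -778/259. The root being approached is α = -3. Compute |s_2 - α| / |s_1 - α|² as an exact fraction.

7/37

s_1 - α = -22/7 - (-3) = -22/7 + 3 = -1/7, so |s_1 - α| = 1/7.
s_2 - α = -778/259 - (-3) = -778/259 + 3 = -1/259, so |s_2 - α| = 1/259.
|s_1 - α|² = 1/49.
Ratio = (1/259) / (1/49) = 7/37.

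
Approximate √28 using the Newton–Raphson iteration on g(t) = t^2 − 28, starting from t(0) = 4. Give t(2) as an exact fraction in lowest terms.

233/44

g'(t) = 2t.
g(4) = −12, g'(4) = 8, so t(1) = 4 − (−12)/8 = 11/2.
g(11/2) = 9/4, g'(11/2) = 11, so t(2) = (11/2) − (9/4)/11 = 233/44.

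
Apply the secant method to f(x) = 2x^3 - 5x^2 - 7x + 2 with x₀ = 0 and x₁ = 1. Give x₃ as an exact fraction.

63/263

f(0) = 2, f(1) = -8. x₂ = 1 - (-8)·(1 - 0)/((-8) - 2) = 1/5.
f(1) = -8, f(1/5) = 52/125. x₃ = (1/5) - (52/125)·((1/5) - 1)/((52/125) - (-8)) = 63/263.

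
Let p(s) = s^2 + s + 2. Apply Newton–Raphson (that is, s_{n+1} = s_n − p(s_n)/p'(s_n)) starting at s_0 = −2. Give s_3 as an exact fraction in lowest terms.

178/93

p'(s) = 2s + 1.
p(−2) = 4, p'(−2) = −3, so s_1 = (−2) − 4/(−3) = −2/3.
p(−2/3) = 16/9, p'(−2/3) = −1/3, so s_2 = (−2/3) − (16/9)/(−1/3) = 14/3.
p(14/3) = 256/9, p'(14/3) = 31/3, so s_3 = (14/3) − (256/9)/(31/3) = 178/93.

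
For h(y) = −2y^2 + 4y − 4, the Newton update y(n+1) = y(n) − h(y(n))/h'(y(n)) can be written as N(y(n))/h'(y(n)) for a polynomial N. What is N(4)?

−28

h'(y) = −4y + 4.
N(y) = y·h'(y) − h(y) = y·(−4y + 4) − (−2y^2 + 4y − 4) = −2y^2 + 4.
N(4) = −28.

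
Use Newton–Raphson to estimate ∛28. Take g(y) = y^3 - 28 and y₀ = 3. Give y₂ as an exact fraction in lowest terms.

g'(y) = 3y^2.
g(3) = -1, g'(3) = 27, so y₁ = 3 - (-1)/27 = 82/27.
g(82/27) = 244/19683, g'(82/27) = 6724/243, so y₂ = (82/27) - (244/19683)/(6724/243) = 413465/136161.

413465/136161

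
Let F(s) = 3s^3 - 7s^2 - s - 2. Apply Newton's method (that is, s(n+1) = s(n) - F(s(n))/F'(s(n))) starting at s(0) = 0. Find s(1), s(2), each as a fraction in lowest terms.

F'(s) = 9s^2 - 14s - 1.
F(0) = -2, F'(0) = -1, so s(1) = 0 - (-2)/(-1) = -2.
F(-2) = -52, F'(-2) = 63, so s(2) = (-2) - (-52)/63 = -74/63.

s(1) = -2, s(2) = -74/63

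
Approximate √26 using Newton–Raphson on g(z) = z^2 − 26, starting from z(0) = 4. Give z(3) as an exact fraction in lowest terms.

1468273/287952

g'(z) = 2z.
g(4) = −10, g'(4) = 8, so z(1) = 4 − (−10)/8 = 21/4.
g(21/4) = 25/16, g'(21/4) = 21/2, so z(2) = (21/4) − (25/16)/(21/2) = 857/168.
g(857/168) = 625/28224, g'(857/168) = 857/84, so z(3) = (857/168) − (625/28224)/(857/84) = 1468273/287952.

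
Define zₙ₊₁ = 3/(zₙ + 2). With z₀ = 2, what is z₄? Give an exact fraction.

z₁ = 3/(2 + 2) = 3/4.
z₂ = 3/(3/4 + 2) = 12/11.
z₃ = 3/(12/11 + 2) = 33/34.
z₄ = 3/(33/34 + 2) = 102/101.

102/101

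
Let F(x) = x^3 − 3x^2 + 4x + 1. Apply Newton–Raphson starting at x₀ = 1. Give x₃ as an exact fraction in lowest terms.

−70687/147434

F'(x) = 3x^2 − 6x + 4.
F(1) = 3, F'(1) = 1, so x₁ = 1 − 3/1 = −2.
F(−2) = −27, F'(−2) = 28, so x₂ = (−2) − (−27)/28 = −29/28.
F(−29/28) = −164025/21952, F'(−29/28) = 10531/784, so x₃ = (−29/28) − (−164025/21952)/(10531/784) = −70687/147434.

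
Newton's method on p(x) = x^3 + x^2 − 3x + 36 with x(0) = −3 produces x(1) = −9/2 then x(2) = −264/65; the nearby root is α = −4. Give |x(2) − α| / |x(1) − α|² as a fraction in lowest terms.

16/65

x(1) − α = −9/2 − (−4) = −9/2 + 4 = −1/2, so |x(1) − α| = 1/2.
x(2) − α = −264/65 − (−4) = −264/65 + 4 = −4/65, so |x(2) − α| = 4/65.
|x(1) − α|² = 1/4.
Ratio = (4/65) / (1/4) = 16/65.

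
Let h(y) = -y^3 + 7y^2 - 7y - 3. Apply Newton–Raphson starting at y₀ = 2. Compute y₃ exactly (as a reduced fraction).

1028296/623943

h'(y) = -3y^2 + 14y - 7.
h(2) = 3, h'(2) = 9, so y₁ = 2 - 3/9 = 5/3.
h(5/3) = 4/27, h'(5/3) = 8, so y₂ = (5/3) - (4/27)/8 = 89/54.
h(89/54) = 109/157464, h'(89/54) = 7703/972, so y₃ = (89/54) - (109/157464)/(7703/972) = 1028296/623943.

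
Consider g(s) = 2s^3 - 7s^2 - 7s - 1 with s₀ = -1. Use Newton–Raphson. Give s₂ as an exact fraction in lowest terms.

g'(s) = 6s^2 - 14s - 7.
g(-1) = -3, g'(-1) = 13, so s₁ = (-1) - (-3)/13 = -10/13.
g(-10/13) = -1467/2197, g'(-10/13) = 1237/169, so s₂ = (-10/13) - (-1467/2197)/(1237/169) = -10903/16081.

-10903/16081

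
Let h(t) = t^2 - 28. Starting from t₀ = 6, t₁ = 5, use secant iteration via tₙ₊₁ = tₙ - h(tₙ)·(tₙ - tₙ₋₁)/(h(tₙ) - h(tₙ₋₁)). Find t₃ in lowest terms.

598/113

h(6) = 8, h(5) = -3. t₂ = 5 - (-3)·(5 - 6)/((-3) - 8) = 58/11.
h(5) = -3, h(58/11) = -24/121. t₃ = (58/11) - (-24/121)·((58/11) - 5)/((-24/121) - (-3)) = 598/113.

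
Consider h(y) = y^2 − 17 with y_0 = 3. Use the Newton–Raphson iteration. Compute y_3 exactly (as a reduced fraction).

25889/6279

h'(y) = 2y.
h(3) = −8, h'(3) = 6, so y_1 = 3 − (−8)/6 = 13/3.
h(13/3) = 16/9, h'(13/3) = 26/3, so y_2 = (13/3) − (16/9)/(26/3) = 161/39.
h(161/39) = 64/1521, h'(161/39) = 322/39, so y_3 = (161/39) − (64/1521)/(322/39) = 25889/6279.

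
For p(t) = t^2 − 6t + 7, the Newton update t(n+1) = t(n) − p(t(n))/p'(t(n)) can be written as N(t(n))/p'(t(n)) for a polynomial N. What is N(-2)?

p'(t) = 2t − 6.
N(t) = t·p'(t) − p(t) = t·(2t − 6) − (t^2 − 6t + 7) = t^2 − 7.
N(-2) = −3.

−3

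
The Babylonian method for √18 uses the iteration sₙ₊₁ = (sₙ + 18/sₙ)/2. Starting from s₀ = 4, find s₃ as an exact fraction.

s₁ = (4 + 18/4)/2 = 17/4.
s₂ = (17/4 + 18/(17/4))/2 = 577/136.
s₃ = (577/136 + 18/(577/136))/2 = 665857/156944.

665857/156944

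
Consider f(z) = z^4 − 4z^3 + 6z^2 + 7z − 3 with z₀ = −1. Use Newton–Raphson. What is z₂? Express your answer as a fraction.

−1155281/1216691

f'(z) = 4z^3 − 12z^2 + 12z + 7.
f(−1) = 1, f'(−1) = −21, so z₁ = (−1) − 1/(−21) = −20/21.
f(−20/21) = 10417/194481, f'(−20/21) = −173813/9261, so z₂ = (−20/21) − (10417/194481)/(−173813/9261) = −1155281/1216691.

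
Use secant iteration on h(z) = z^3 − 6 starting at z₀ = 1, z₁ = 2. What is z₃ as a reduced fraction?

h(1) = −5, h(2) = 2. z₂ = 2 − 2·(2 − 1)/(2 − (−5)) = 12/7.
h(2) = 2, h(12/7) = −330/343. z₃ = (12/7) − (−330/343)·((12/7) − 2)/((−330/343) − 2) = 459/254.

459/254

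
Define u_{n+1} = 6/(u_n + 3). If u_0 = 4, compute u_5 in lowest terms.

354/259

u_1 = 6/(4 + 3) = 6/7.
u_2 = 6/(6/7 + 3) = 14/9.
u_3 = 6/(14/9 + 3) = 54/41.
u_4 = 6/(54/41 + 3) = 82/59.
u_5 = 6/(82/59 + 3) = 354/259.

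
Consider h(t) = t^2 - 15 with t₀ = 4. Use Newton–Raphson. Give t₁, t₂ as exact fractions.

h'(t) = 2t.
h(4) = 1, h'(4) = 8, so t₁ = 4 - 1/8 = 31/8.
h(31/8) = 1/64, h'(31/8) = 31/4, so t₂ = (31/8) - (1/64)/(31/4) = 1921/496.

t₁ = 31/8, t₂ = 1921/496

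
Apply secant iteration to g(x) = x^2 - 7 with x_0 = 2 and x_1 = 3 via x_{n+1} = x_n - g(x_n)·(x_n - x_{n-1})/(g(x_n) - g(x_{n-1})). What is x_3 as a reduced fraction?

37/14

g(2) = -3, g(3) = 2. x_2 = 3 - 2·(3 - 2)/(2 - (-3)) = 13/5.
g(3) = 2, g(13/5) = -6/25. x_3 = (13/5) - (-6/25)·((13/5) - 3)/((-6/25) - 2) = 37/14.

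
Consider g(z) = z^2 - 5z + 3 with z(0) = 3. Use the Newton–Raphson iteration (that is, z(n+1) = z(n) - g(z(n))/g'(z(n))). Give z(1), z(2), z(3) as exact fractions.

g'(z) = 2z - 5.
g(3) = -3, g'(3) = 1, so z(1) = 3 - (-3)/1 = 6.
g(6) = 9, g'(6) = 7, so z(2) = 6 - 9/7 = 33/7.
g(33/7) = 81/49, g'(33/7) = 31/7, so z(3) = (33/7) - (81/49)/(31/7) = 942/217.

z(1) = 6, z(2) = 33/7, z(3) = 942/217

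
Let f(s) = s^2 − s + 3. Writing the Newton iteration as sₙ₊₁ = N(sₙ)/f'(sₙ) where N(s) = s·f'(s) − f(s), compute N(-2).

1

f'(s) = 2s − 1.
N(s) = s·f'(s) − f(s) = s·(2s − 1) − (s^2 − s + 3) = s^2 − 3.
N(-2) = 1.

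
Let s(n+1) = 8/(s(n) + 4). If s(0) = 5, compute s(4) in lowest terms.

31/21

s(1) = 8/(5 + 4) = 8/9.
s(2) = 8/(8/9 + 4) = 18/11.
s(3) = 8/(18/11 + 4) = 44/31.
s(4) = 8/(44/31 + 4) = 31/21.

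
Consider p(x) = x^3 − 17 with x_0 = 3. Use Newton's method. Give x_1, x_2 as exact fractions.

p'(x) = 3x^2.
p(3) = 10, p'(3) = 27, so x_1 = 3 − 10/27 = 71/27.
p(71/27) = 23300/19683, p'(71/27) = 5041/243, so x_2 = (71/27) − (23300/19683)/(5041/243) = 1050433/408321.

x_1 = 71/27, x_2 = 1050433/408321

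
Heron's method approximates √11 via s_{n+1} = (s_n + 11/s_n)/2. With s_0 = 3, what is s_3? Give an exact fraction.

s_1 = (3 + 11/3)/2 = 10/3.
s_2 = (10/3 + 11/(10/3))/2 = 199/60.
s_3 = (199/60 + 11/(199/60))/2 = 79201/23880.

79201/23880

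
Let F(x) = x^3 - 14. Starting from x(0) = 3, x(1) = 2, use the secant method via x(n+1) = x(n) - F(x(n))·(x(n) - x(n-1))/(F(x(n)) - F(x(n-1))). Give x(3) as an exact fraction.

2045/842

F(3) = 13, F(2) = -6. x(2) = 2 - (-6)·(2 - 3)/((-6) - 13) = 44/19.
F(2) = -6, F(44/19) = -10842/6859. x(3) = (44/19) - (-10842/6859)·((44/19) - 2)/((-10842/6859) - (-6)) = 2045/842.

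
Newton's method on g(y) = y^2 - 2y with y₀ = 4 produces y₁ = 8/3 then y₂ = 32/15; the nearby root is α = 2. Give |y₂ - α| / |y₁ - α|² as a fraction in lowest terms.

y₁ - α = 8/3 - 2 = 2/3, so |y₁ - α| = 2/3.
y₂ - α = 32/15 - 2 = 2/15, so |y₂ - α| = 2/15.
|y₁ - α|² = 4/9.
Ratio = (2/15) / (4/9) = 3/10.

3/10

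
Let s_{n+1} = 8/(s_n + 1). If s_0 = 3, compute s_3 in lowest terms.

s_1 = 8/(3 + 1) = 2.
s_2 = 8/(2 + 1) = 8/3.
s_3 = 8/(8/3 + 1) = 24/11.

24/11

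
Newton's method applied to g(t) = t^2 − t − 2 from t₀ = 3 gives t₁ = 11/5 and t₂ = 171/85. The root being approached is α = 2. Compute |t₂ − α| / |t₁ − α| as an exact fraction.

t₁ − α = 11/5 − 2 = 1/5, so |t₁ − α| = 1/5.
t₂ − α = 171/85 − 2 = 1/85, so |t₂ − α| = 1/85.
Ratio = (1/85) / (1/5) = 1/17.

1/17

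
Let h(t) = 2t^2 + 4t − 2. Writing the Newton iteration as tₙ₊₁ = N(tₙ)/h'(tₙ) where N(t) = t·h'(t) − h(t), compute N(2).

h'(t) = 4t + 4.
N(t) = t·h'(t) − h(t) = t·(4t + 4) − (2t^2 + 4t − 2) = 2t^2 + 2.
N(2) = 10.

10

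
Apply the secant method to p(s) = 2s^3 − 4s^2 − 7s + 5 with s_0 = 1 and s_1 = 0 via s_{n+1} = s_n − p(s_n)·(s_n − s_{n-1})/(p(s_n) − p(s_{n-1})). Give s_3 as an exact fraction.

405/697

p(1) = −4, p(0) = 5. s_2 = 0 − 5·(0 − 1)/(5 − (−4)) = 5/9.
p(0) = 5, p(5/9) = 160/729. s_3 = (5/9) − (160/729)·((5/9) − 0)/((160/729) − 5) = 405/697.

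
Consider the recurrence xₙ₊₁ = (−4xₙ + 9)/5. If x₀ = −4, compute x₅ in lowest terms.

x₁ = (−4·(−4) + 9)/5 = 5.
x₂ = (−4·5 + 9)/5 = −11/5.
x₃ = (−4·(−11/5) + 9)/5 = 89/25.
x₄ = (−4·(89/25) + 9)/5 = −131/125.
x₅ = (−4·(−131/125) + 9)/5 = 1649/625.

1649/625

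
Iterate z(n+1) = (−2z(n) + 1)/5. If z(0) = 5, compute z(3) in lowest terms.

z(1) = (−2·5 + 1)/5 = −9/5.
z(2) = (−2·(−9/5) + 1)/5 = 23/25.
z(3) = (−2·(23/25) + 1)/5 = −21/125.

−21/125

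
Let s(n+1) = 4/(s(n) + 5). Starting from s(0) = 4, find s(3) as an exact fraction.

196/281

s(1) = 4/(4 + 5) = 4/9.
s(2) = 4/(4/9 + 5) = 36/49.
s(3) = 4/(36/49 + 5) = 196/281.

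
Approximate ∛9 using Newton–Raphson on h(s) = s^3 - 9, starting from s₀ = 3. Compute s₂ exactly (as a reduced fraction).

929/441

h'(s) = 3s^2.
h(3) = 18, h'(3) = 27, so s₁ = 3 - 18/27 = 7/3.
h(7/3) = 100/27, h'(7/3) = 49/3, so s₂ = (7/3) - (100/27)/(49/3) = 929/441.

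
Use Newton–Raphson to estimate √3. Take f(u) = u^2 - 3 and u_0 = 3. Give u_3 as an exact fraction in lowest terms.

97/56

f'(u) = 2u.
f(3) = 6, f'(3) = 6, so u_1 = 3 - 6/6 = 2.
f(2) = 1, f'(2) = 4, so u_2 = 2 - 1/4 = 7/4.
f(7/4) = 1/16, f'(7/4) = 7/2, so u_3 = (7/4) - (1/16)/(7/2) = 97/56.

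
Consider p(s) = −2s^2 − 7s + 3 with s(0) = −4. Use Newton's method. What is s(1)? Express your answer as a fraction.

−35/9

p'(s) = −4s − 7.
p(−4) = −1, p'(−4) = 9, so s(1) = (−4) − (−1)/9 = −35/9.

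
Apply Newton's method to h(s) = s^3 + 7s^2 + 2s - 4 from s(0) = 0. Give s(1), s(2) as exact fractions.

s(1) = 2, s(2) = 8/7

h'(s) = 3s^2 + 14s + 2.
h(0) = -4, h'(0) = 2, so s(1) = 0 - (-4)/2 = 2.
h(2) = 36, h'(2) = 42, so s(2) = 2 - 36/42 = 8/7.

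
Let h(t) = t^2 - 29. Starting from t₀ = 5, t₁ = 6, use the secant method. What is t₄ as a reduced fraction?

39791/7389

h(5) = -4, h(6) = 7. t₂ = 6 - 7·(6 - 5)/(7 - (-4)) = 59/11.
h(6) = 7, h(59/11) = -28/121. t₃ = (59/11) - (-28/121)·((59/11) - 6)/((-28/121) - 7) = 673/125.
h(59/11) = -28/121, h(673/125) = -196/15625. t₄ = (673/125) - (-196/15625)·((673/125) - (59/11))/((-196/15625) - (-28/121)) = 39791/7389.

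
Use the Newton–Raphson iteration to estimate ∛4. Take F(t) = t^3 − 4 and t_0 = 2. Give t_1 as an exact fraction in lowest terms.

F'(t) = 3t^2.
F(2) = 4, F'(2) = 12, so t_1 = 2 − 4/12 = 5/3.

5/3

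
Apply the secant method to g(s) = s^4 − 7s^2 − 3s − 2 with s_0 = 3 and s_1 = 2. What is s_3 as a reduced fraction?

g(3) = 7, g(2) = −20. s_2 = 2 − (−20)·(2 − 3)/((−20) − 7) = 74/27.
g(2) = −20, g(74/27) = −3389960/531441. s_3 = (74/27) − (−3389960/531441)·((74/27) − 2)/((−3389960/531441) − (−20)) = 1117546/361943.

1117546/361943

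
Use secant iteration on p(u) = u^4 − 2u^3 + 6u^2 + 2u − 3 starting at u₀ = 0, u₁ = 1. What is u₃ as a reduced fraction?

p(0) = −3, p(1) = 4. u₂ = 1 − 4·(1 − 0)/(4 − (−3)) = 3/7.
p(1) = 4, p(3/7) = −2796/2401. u₃ = (3/7) − (−2796/2401)·((3/7) − 1)/((−2796/2401) − 4) = 432/775.

432/775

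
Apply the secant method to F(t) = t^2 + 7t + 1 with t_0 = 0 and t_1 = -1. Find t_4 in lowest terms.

-41/281

F(0) = 1, F(-1) = -5. t_2 = (-1) - (-5)·((-1) - 0)/((-5) - 1) = -1/6.
F(-1) = -5, F(-1/6) = -5/36. t_3 = (-1/6) - (-5/36)·((-1/6) - (-1))/((-5/36) - (-5)) = -1/7.
F(-1/6) = -5/36, F(-1/7) = 1/49. t_4 = (-1/7) - (1/49)·((-1/7) - (-1/6))/((1/49) - (-5/36)) = -41/281.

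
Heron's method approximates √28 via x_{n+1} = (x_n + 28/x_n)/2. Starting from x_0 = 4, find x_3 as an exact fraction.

108497/20504

x_1 = (4 + 28/4)/2 = 11/2.
x_2 = (11/2 + 28/(11/2))/2 = 233/44.
x_3 = (233/44 + 28/(233/44))/2 = 108497/20504.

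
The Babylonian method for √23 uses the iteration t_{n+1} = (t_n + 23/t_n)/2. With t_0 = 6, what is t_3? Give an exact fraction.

t_1 = (6 + 23/6)/2 = 59/12.
t_2 = (59/12 + 23/(59/12))/2 = 6793/1416.
t_3 = (6793/1416 + 23/(6793/1416))/2 = 92261137/19237776.

92261137/19237776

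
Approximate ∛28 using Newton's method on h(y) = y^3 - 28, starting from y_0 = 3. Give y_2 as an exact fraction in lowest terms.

413465/136161

h'(y) = 3y^2.
h(3) = -1, h'(3) = 27, so y_1 = 3 - (-1)/27 = 82/27.
h(82/27) = 244/19683, h'(82/27) = 6724/243, so y_2 = (82/27) - (244/19683)/(6724/243) = 413465/136161.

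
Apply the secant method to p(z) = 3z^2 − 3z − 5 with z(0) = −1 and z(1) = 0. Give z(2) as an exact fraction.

−5/6

p(−1) = 1, p(0) = −5. z(2) = 0 − (−5)·(0 − (−1))/((−5) − 1) = −5/6.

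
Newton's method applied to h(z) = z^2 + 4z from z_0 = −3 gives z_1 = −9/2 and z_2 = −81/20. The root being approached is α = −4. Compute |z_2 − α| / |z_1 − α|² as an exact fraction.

1/5

z_1 − α = −9/2 − (−4) = −9/2 + 4 = −1/2, so |z_1 − α| = 1/2.
z_2 − α = −81/20 − (−4) = −81/20 + 4 = −1/20, so |z_2 − α| = 1/20.
|z_1 − α|² = 1/4.
Ratio = (1/20) / (1/4) = 1/5.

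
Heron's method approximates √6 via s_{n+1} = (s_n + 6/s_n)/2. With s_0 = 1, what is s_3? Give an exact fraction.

s_1 = (1 + 6/1)/2 = 7/2.
s_2 = (7/2 + 6/(7/2))/2 = 73/28.
s_3 = (73/28 + 6/(73/28))/2 = 10033/4088.

10033/4088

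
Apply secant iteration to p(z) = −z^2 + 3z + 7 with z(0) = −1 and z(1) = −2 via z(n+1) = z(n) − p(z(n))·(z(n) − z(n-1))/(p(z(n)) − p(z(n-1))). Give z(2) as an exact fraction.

−3/2

p(−1) = 3, p(−2) = −3. z(2) = (−2) − (−3)·((−2) − (−1))/((−3) − 3) = −3/2.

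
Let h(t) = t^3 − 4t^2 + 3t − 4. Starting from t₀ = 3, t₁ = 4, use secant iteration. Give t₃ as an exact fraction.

h(3) = −4, h(4) = 8. t₂ = 4 − 8·(4 − 3)/(8 − (−4)) = 10/3.
h(4) = 8, h(10/3) = −38/27. t₃ = (10/3) − (−38/27)·((10/3) − 4)/((−38/27) − 8) = 436/127.

436/127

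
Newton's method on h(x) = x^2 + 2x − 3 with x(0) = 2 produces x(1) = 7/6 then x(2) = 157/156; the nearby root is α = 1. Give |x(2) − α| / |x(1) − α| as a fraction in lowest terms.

1/26

x(1) − α = 7/6 − 1 = 1/6, so |x(1) − α| = 1/6.
x(2) − α = 157/156 − 1 = 1/156, so |x(2) − α| = 1/156.
Ratio = (1/156) / (1/6) = 1/26.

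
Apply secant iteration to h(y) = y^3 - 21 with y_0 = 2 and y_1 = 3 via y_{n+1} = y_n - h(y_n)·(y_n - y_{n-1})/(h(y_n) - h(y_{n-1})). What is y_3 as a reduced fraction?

8035/2919

h(2) = -13, h(3) = 6. y_2 = 3 - 6·(3 - 2)/(6 - (-13)) = 51/19.
h(3) = 6, h(51/19) = -11388/6859. y_3 = (51/19) - (-11388/6859)·((51/19) - 3)/((-11388/6859) - 6) = 8035/2919.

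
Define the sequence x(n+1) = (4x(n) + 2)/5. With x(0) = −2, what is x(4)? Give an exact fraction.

226/625

x(1) = (4·(−2) + 2)/5 = −6/5.
x(2) = (4·(−6/5) + 2)/5 = −14/25.
x(3) = (4·(−14/25) + 2)/5 = −6/125.
x(4) = (4·(−6/125) + 2)/5 = 226/625.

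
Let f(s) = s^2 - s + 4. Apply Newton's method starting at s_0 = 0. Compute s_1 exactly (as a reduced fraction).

f'(s) = 2s - 1.
f(0) = 4, f'(0) = -1, so s_1 = 0 - 4/(-1) = 4.

4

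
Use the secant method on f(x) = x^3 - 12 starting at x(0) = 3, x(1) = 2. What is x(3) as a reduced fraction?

2763/1201

f(3) = 15, f(2) = -4. x(2) = 2 - (-4)·(2 - 3)/((-4) - 15) = 42/19.
f(2) = -4, f(42/19) = -8220/6859. x(3) = (42/19) - (-8220/6859)·((42/19) - 2)/((-8220/6859) - (-4)) = 2763/1201.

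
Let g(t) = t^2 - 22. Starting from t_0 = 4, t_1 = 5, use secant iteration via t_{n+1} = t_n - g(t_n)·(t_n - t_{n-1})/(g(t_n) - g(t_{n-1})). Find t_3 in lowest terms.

136/29

g(4) = -6, g(5) = 3. t_2 = 5 - 3·(5 - 4)/(3 - (-6)) = 14/3.
g(5) = 3, g(14/3) = -2/9. t_3 = (14/3) - (-2/9)·((14/3) - 5)/((-2/9) - 3) = 136/29.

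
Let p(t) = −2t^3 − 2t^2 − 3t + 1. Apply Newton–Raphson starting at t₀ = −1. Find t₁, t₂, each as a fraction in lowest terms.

t₁ = −1/5, t₂ = 131/305

p'(t) = −6t^2 − 4t − 3.
p(−1) = 4, p'(−1) = −5, so t₁ = (−1) − 4/(−5) = −1/5.
p(−1/5) = 192/125, p'(−1/5) = −61/25, so t₂ = (−1/5) − (192/125)/(−61/25) = 131/305.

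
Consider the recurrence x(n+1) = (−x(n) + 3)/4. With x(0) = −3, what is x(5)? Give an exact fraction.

309/512

x(1) = (−(−3) + 3)/4 = 3/2.
x(2) = (−(3/2) + 3)/4 = 3/8.
x(3) = (−(3/8) + 3)/4 = 21/32.
x(4) = (−(21/32) + 3)/4 = 75/128.
x(5) = (−(75/128) + 3)/4 = 309/512.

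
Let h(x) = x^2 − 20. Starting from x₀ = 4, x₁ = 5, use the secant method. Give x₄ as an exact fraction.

h(4) = −4, h(5) = 5. x₂ = 5 − 5·(5 − 4)/(5 − (−4)) = 40/9.
h(5) = 5, h(40/9) = −20/81. x₃ = (40/9) − (−20/81)·((40/9) − 5)/((−20/81) − 5) = 76/17.
h(40/9) = −20/81, h(76/17) = −4/289. x₄ = (76/17) − (−4/289)·((76/17) − (40/9))/((−4/289) − (−20/81)) = 1525/341.

1525/341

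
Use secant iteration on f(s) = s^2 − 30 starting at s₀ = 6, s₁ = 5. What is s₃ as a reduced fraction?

f(6) = 6, f(5) = −5. s₂ = 5 − (−5)·(5 − 6)/((−5) − 6) = 60/11.
f(5) = −5, f(60/11) = −30/121. s₃ = (60/11) − (−30/121)·((60/11) − 5)/((−30/121) − (−5)) = 126/23.

126/23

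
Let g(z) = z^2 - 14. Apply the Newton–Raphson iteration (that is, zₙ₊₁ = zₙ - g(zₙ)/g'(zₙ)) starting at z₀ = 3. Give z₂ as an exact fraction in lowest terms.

1033/276

g'(z) = 2z.
g(3) = -5, g'(3) = 6, so z₁ = 3 - (-5)/6 = 23/6.
g(23/6) = 25/36, g'(23/6) = 23/3, so z₂ = (23/6) - (25/36)/(23/3) = 1033/276.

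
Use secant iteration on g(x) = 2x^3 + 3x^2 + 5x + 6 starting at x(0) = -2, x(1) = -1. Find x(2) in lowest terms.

g(-2) = -8, g(-1) = 2. x(2) = (-1) - 2·((-1) - (-2))/(2 - (-8)) = -6/5.

-6/5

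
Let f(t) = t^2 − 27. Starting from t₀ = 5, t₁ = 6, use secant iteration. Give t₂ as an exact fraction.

f(5) = −2, f(6) = 9. t₂ = 6 − 9·(6 − 5)/(9 − (−2)) = 57/11.

57/11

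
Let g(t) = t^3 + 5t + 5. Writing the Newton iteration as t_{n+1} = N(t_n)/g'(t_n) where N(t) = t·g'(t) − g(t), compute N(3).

49

g'(t) = 3t^2 + 5.
N(t) = t·g'(t) − g(t) = t·(3t^2 + 5) − (t^3 + 5t + 5) = 2t^3 − 5.
N(3) = 49.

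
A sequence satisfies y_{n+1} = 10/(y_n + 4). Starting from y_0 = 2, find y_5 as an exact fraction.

1405/807

y_1 = 10/(2 + 4) = 5/3.
y_2 = 10/(5/3 + 4) = 30/17.
y_3 = 10/(30/17 + 4) = 85/49.
y_4 = 10/(85/49 + 4) = 490/281.
y_5 = 10/(490/281 + 4) = 1405/807.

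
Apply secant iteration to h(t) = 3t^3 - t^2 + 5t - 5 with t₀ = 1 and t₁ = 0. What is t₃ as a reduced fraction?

49/57

h(1) = 2, h(0) = -5. t₂ = 0 - (-5)·(0 - 1)/((-5) - 2) = 5/7.
h(0) = -5, h(5/7) = -290/343. t₃ = (5/7) - (-290/343)·((5/7) - 0)/((-290/343) - (-5)) = 49/57.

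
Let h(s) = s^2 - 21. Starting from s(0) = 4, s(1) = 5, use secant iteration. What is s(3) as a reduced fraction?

197/43

h(4) = -5, h(5) = 4. s(2) = 5 - 4·(5 - 4)/(4 - (-5)) = 41/9.
h(5) = 4, h(41/9) = -20/81. s(3) = (41/9) - (-20/81)·((41/9) - 5)/((-20/81) - 4) = 197/43.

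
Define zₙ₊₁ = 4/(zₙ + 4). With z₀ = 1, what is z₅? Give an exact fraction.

140/169

z₁ = 4/(1 + 4) = 4/5.
z₂ = 4/(4/5 + 4) = 5/6.
z₃ = 4/(5/6 + 4) = 24/29.
z₄ = 4/(24/29 + 4) = 29/35.
z₅ = 4/(29/35 + 4) = 140/169.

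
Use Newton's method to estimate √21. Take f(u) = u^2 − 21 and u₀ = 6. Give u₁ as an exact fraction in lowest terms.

19/4

f'(u) = 2u.
f(6) = 15, f'(6) = 12, so u₁ = 6 − 15/12 = 19/4.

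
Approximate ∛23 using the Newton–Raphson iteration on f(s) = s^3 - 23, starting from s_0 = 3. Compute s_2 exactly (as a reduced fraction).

f'(s) = 3s^2.
f(3) = 4, f'(3) = 27, so s_1 = 3 - 4/27 = 77/27.
f(77/27) = 3824/19683, f'(77/27) = 5929/243, so s_2 = (77/27) - (3824/19683)/(5929/243) = 1365775/480249.

1365775/480249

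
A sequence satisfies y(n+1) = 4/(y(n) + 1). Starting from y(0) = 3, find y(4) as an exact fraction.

y(1) = 4/(3 + 1) = 1.
y(2) = 4/(1 + 1) = 2.
y(3) = 4/(2 + 1) = 4/3.
y(4) = 4/(4/3 + 1) = 12/7.

12/7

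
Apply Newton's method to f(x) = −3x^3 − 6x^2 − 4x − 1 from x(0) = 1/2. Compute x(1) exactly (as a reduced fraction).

f'(x) = −9x^2 − 12x − 4.
f(1/2) = −39/8, f'(1/2) = −49/4, so x(1) = (1/2) − (−39/8)/(−49/4) = 5/49.

5/49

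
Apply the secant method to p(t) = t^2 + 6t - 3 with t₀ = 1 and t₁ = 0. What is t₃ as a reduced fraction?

7/15

p(1) = 4, p(0) = -3. t₂ = 0 - (-3)·(0 - 1)/((-3) - 4) = 3/7.
p(0) = -3, p(3/7) = -12/49. t₃ = (3/7) - (-12/49)·((3/7) - 0)/((-12/49) - (-3)) = 7/15.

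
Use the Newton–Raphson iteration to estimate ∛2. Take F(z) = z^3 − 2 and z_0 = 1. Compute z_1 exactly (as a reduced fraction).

4/3

F'(z) = 3z^2.
F(1) = −1, F'(1) = 3, so z_1 = 1 − (−1)/3 = 4/3.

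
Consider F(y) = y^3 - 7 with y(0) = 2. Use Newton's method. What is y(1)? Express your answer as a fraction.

23/12

F'(y) = 3y^2.
F(2) = 1, F'(2) = 12, so y(1) = 2 - 1/12 = 23/12.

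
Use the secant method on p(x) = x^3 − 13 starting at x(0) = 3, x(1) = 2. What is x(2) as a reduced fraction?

43/19

p(3) = 14, p(2) = −5. x(2) = 2 − (−5)·(2 − 3)/((−5) − 14) = 43/19.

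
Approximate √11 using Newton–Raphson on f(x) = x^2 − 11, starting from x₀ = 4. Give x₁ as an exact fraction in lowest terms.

27/8

f'(x) = 2x.
f(4) = 5, f'(4) = 8, so x₁ = 4 − 5/8 = 27/8.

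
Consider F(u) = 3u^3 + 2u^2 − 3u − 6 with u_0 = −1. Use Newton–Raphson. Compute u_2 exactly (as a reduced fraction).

7/5

F'(u) = 9u^2 + 4u − 3.
F(−1) = −4, F'(−1) = 2, so u_1 = (−1) − (−4)/2 = 1.
F(1) = −4, F'(1) = 10, so u_2 = 1 − (−4)/10 = 7/5.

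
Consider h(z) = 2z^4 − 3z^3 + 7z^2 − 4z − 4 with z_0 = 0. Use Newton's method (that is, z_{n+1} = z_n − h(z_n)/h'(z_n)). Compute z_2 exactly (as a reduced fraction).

−23/35

h'(z) = 8z^3 − 9z^2 + 14z − 4.
h(0) = −4, h'(0) = −4, so z_1 = 0 − (−4)/(−4) = −1.
h(−1) = 12, h'(−1) = −35, so z_2 = (−1) − 12/(−35) = −23/35.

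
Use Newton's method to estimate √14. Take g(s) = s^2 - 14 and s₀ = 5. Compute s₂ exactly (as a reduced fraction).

2921/780

g'(s) = 2s.
g(5) = 11, g'(5) = 10, so s₁ = 5 - 11/10 = 39/10.
g(39/10) = 121/100, g'(39/10) = 39/5, so s₂ = (39/10) - (121/100)/(39/5) = 2921/780.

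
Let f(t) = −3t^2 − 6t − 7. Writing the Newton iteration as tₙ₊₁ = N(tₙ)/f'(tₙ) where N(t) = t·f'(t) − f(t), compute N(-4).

f'(t) = −6t − 6.
N(t) = t·f'(t) − f(t) = t·(−6t − 6) − (−3t^2 − 6t − 7) = −3t^2 + 7.
N(-4) = −41.

−41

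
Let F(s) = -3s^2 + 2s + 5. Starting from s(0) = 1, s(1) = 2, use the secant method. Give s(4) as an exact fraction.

F(1) = 4, F(2) = -3. s(2) = 2 - (-3)·(2 - 1)/((-3) - 4) = 11/7.
F(2) = -3, F(11/7) = 36/49. s(3) = (11/7) - (36/49)·((11/7) - 2)/((36/49) - (-3)) = 101/61.
F(11/7) = 36/49, F(101/61) = 324/3721. s(4) = (101/61) - (324/3721)·((101/61) - (11/7))/((324/3721) - (36/49)) = 1367/820.

1367/820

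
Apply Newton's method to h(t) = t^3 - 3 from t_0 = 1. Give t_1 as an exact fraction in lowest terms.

h'(t) = 3t^2.
h(1) = -2, h'(1) = 3, so t_1 = 1 - (-2)/3 = 5/3.

5/3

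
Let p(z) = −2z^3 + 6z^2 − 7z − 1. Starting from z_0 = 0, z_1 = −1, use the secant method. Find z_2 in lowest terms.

−1/15

p(0) = −1, p(−1) = 14. z_2 = (−1) − 14·((−1) − 0)/(14 − (−1)) = −1/15.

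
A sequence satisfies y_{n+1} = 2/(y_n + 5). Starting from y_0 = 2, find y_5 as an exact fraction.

y_1 = 2/(2 + 5) = 2/7.
y_2 = 2/(2/7 + 5) = 14/37.
y_3 = 2/(14/37 + 5) = 74/199.
y_4 = 2/(74/199 + 5) = 398/1069.
y_5 = 2/(398/1069 + 5) = 2138/5743.

2138/5743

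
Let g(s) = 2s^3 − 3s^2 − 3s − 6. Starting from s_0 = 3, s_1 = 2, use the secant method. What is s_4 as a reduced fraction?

g(3) = 12, g(2) = −8. s_2 = 2 − (−8)·(2 − 3)/((−8) − 12) = 12/5.
g(2) = −8, g(12/5) = −354/125. s_3 = (12/5) − (−354/125)·((12/5) − 2)/((−354/125) − (−8)) = 846/323.
g(12/5) = −354/125, g(846/323) = 50486064/33698267. s_4 = (846/323) − (50486064/33698267)·((846/323) − (12/5))/((50486064/33698267) − (−354/125)) = 43682378/17175089.

43682378/17175089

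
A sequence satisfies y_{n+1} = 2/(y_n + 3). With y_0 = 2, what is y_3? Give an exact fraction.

34/61

y_1 = 2/(2 + 3) = 2/5.
y_2 = 2/(2/5 + 3) = 10/17.
y_3 = 2/(10/17 + 3) = 34/61.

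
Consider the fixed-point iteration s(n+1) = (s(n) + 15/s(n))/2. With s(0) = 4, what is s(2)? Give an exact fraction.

1921/496

s(1) = (4 + 15/4)/2 = 31/8.
s(2) = (31/8 + 15/(31/8))/2 = 1921/496.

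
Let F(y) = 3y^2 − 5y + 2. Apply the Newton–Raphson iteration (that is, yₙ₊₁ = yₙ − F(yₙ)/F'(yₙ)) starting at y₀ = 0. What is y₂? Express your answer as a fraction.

F'(y) = 6y − 5.
F(0) = 2, F'(0) = −5, so y₁ = 0 − 2/(−5) = 2/5.
F(2/5) = 12/25, F'(2/5) = −13/5, so y₂ = (2/5) − (12/25)/(−13/5) = 38/65.

38/65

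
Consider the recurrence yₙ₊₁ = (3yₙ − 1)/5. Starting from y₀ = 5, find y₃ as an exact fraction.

86/125

y₁ = (3·5 − 1)/5 = 14/5.
y₂ = (3·(14/5) − 1)/5 = 37/25.
y₃ = (3·(37/25) − 1)/5 = 86/125.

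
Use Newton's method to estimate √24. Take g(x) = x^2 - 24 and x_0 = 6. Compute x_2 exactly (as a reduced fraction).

g'(x) = 2x.
g(6) = 12, g'(6) = 12, so x_1 = 6 - 12/12 = 5.
g(5) = 1, g'(5) = 10, so x_2 = 5 - 1/10 = 49/10.

49/10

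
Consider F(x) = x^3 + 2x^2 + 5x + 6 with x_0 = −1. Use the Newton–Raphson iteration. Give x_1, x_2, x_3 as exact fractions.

x_1 = −3/2, x_2 = −33/23, x_3 = −47391/33074

F'(x) = 3x^2 + 4x + 5.
F(−1) = 2, F'(−1) = 4, so x_1 = (−1) − 2/4 = −3/2.
F(−3/2) = −3/8, F'(−3/2) = 23/4, so x_2 = (−3/2) − (−3/8)/(23/4) = −33/23.
F(−33/23) = −126/12167, F'(−33/23) = 2876/529, so x_3 = (−33/23) − (−126/12167)/(2876/529) = −47391/33074.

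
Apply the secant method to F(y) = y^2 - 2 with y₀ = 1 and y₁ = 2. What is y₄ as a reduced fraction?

F(1) = -1, F(2) = 2. y₂ = 2 - 2·(2 - 1)/(2 - (-1)) = 4/3.
F(2) = 2, F(4/3) = -2/9. y₃ = (4/3) - (-2/9)·((4/3) - 2)/((-2/9) - 2) = 7/5.
F(4/3) = -2/9, F(7/5) = -1/25. y₄ = (7/5) - (-1/25)·((7/5) - (4/3))/((-1/25) - (-2/9)) = 58/41.

58/41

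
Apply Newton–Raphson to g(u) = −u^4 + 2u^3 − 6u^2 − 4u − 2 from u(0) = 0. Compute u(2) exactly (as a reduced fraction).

g'(u) = −4u^3 + 6u^2 − 12u − 4.
g(0) = −2, g'(0) = −4, so u(1) = 0 − (−2)/(−4) = −1/2.
g(−1/2) = −29/16, g'(−1/2) = 4, so u(2) = (−1/2) − (−29/16)/4 = −3/64.

−3/64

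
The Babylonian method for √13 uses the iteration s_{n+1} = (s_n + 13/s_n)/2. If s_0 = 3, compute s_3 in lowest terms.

14159/3927

s_1 = (3 + 13/3)/2 = 11/3.
s_2 = (11/3 + 13/(11/3))/2 = 119/33.
s_3 = (119/33 + 13/(119/33))/2 = 14159/3927.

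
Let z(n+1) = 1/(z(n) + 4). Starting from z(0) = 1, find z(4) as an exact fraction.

z(1) = 1/(1 + 4) = 1/5.
z(2) = 1/(1/5 + 4) = 5/21.
z(3) = 1/(5/21 + 4) = 21/89.
z(4) = 1/(21/89 + 4) = 89/377.

89/377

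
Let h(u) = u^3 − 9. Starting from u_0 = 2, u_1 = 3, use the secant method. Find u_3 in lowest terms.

1609/777

h(2) = −1, h(3) = 18. u_2 = 3 − 18·(3 − 2)/(18 − (−1)) = 39/19.
h(3) = 18, h(39/19) = −2412/6859. u_3 = (39/19) − (−2412/6859)·((39/19) − 3)/((−2412/6859) − 18) = 1609/777.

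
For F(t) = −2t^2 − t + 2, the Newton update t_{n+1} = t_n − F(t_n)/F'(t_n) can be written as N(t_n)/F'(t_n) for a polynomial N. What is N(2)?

−10

F'(t) = −4t − 1.
N(t) = t·F'(t) − F(t) = t·(−4t − 1) − (−2t^2 − t + 2) = −2t^2 − 2.
N(2) = −10.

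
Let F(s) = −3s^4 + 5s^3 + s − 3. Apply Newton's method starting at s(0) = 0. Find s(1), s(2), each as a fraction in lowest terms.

F'(s) = −12s^3 + 15s^2 + 1.
F(0) = −3, F'(0) = 1, so s(1) = 0 − (−3)/1 = 3.
F(3) = −108, F'(3) = −188, so s(2) = 3 − (−108)/(−188) = 114/47.

s(1) = 3, s(2) = 114/47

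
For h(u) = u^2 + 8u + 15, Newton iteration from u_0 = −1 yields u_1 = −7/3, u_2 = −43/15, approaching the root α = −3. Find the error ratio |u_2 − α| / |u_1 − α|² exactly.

u_1 − α = −7/3 − (−3) = −7/3 + 3 = 2/3, so |u_1 − α| = 2/3.
u_2 − α = −43/15 − (−3) = −43/15 + 3 = 2/15, so |u_2 − α| = 2/15.
|u_1 − α|² = 4/9.
Ratio = (2/15) / (4/9) = 3/10.

3/10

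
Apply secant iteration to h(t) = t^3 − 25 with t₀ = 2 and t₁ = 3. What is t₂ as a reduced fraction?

h(2) = −17, h(3) = 2. t₂ = 3 − 2·(3 − 2)/(2 − (−17)) = 55/19.

55/19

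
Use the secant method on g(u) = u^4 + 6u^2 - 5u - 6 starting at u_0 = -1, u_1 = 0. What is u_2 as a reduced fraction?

g(-1) = 6, g(0) = -6. u_2 = 0 - (-6)·(0 - (-1))/((-6) - 6) = -1/2.

-1/2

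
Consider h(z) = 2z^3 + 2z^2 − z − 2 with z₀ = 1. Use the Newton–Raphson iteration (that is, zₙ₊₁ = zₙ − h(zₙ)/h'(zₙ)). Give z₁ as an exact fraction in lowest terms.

8/9

h'(z) = 6z^2 + 4z − 1.
h(1) = 1, h'(1) = 9, so z₁ = 1 − 1/9 = 8/9.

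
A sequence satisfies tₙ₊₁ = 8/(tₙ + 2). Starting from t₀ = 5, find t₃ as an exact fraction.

44/25

t₁ = 8/(5 + 2) = 8/7.
t₂ = 8/(8/7 + 2) = 28/11.
t₃ = 8/(28/11 + 2) = 44/25.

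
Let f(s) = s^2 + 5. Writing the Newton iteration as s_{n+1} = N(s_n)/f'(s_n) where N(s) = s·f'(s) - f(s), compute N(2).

-1

f'(s) = 2s.
N(s) = s·f'(s) - f(s) = s·(2s) - (s^2 + 5) = s^2 - 5.
N(2) = -1.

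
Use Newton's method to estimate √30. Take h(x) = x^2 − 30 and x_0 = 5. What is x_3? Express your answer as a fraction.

h'(x) = 2x.
h(5) = −5, h'(5) = 10, so x_1 = 5 − (−5)/10 = 11/2.
h(11/2) = 1/4, h'(11/2) = 11, so x_2 = (11/2) − (1/4)/11 = 241/44.
h(241/44) = 1/1936, h'(241/44) = 241/22, so x_3 = (241/44) − (1/1936)/(241/22) = 116161/21208.

116161/21208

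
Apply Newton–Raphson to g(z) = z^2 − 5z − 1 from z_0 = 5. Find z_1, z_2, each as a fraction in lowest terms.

g'(z) = 2z − 5.
g(5) = −1, g'(5) = 5, so z_1 = 5 − (−1)/5 = 26/5.
g(26/5) = 1/25, g'(26/5) = 27/5, so z_2 = (26/5) − (1/25)/(27/5) = 701/135.

z_1 = 26/5, z_2 = 701/135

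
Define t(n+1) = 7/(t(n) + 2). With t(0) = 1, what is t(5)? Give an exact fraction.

t(1) = 7/(1 + 2) = 7/3.
t(2) = 7/(7/3 + 2) = 21/13.
t(3) = 7/(21/13 + 2) = 91/47.
t(4) = 7/(91/47 + 2) = 329/185.
t(5) = 7/(329/185 + 2) = 1295/699.

1295/699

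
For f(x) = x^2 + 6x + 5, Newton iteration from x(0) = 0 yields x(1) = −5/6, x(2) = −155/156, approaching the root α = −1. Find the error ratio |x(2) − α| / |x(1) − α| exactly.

1/26

x(1) − α = −5/6 − (−1) = −5/6 + 1 = 1/6, so |x(1) − α| = 1/6.
x(2) − α = −155/156 − (−1) = −155/156 + 1 = 1/156, so |x(2) − α| = 1/156.
Ratio = (1/156) / (1/6) = 1/26.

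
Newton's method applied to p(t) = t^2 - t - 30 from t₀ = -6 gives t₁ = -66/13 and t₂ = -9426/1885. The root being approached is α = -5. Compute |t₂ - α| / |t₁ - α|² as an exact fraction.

t₁ - α = -66/13 - (-5) = -66/13 + 5 = -1/13, so |t₁ - α| = 1/13.
t₂ - α = -9426/1885 - (-5) = -9426/1885 + 5 = -1/1885, so |t₂ - α| = 1/1885.
|t₁ - α|² = 1/169.
Ratio = (1/1885) / (1/169) = 13/145.

13/145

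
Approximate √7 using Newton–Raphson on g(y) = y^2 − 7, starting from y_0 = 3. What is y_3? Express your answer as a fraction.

g'(y) = 2y.
g(3) = 2, g'(3) = 6, so y_1 = 3 − 2/6 = 8/3.
g(8/3) = 1/9, g'(8/3) = 16/3, so y_2 = (8/3) − (1/9)/(16/3) = 127/48.
g(127/48) = 1/2304, g'(127/48) = 127/24, so y_3 = (127/48) − (1/2304)/(127/24) = 32257/12192.

32257/12192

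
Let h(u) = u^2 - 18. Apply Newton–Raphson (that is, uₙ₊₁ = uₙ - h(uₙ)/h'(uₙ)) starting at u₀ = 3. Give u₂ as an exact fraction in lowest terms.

h'(u) = 2u.
h(3) = -9, h'(3) = 6, so u₁ = 3 - (-9)/6 = 9/2.
h(9/2) = 9/4, h'(9/2) = 9, so u₂ = (9/2) - (9/4)/9 = 17/4.

17/4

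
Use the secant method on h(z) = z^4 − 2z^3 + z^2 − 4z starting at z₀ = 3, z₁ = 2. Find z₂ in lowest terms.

15/7

h(3) = 24, h(2) = −4. z₂ = 2 − (−4)·(2 − 3)/((−4) − 24) = 15/7.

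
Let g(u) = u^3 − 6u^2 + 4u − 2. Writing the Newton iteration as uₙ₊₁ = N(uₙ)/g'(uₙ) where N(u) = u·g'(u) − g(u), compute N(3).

2

g'(u) = 3u^2 − 12u + 4.
N(u) = u·g'(u) − g(u) = u·(3u^2 − 12u + 4) − (u^3 − 6u^2 + 4u − 2) = 2u^3 − 6u^2 + 2.
N(3) = 2.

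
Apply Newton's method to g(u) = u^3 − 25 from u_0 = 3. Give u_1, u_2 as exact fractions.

u_1 = 79/27, u_2 = 1478153/505521

g'(u) = 3u^2.
g(3) = 2, g'(3) = 27, so u_1 = 3 − 2/27 = 79/27.
g(79/27) = 964/19683, g'(79/27) = 6241/243, so u_2 = (79/27) − (964/19683)/(6241/243) = 1478153/505521.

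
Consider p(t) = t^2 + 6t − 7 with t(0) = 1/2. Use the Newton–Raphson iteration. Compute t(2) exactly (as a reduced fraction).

p'(t) = 2t + 6.
p(1/2) = −15/4, p'(1/2) = 7, so t(1) = (1/2) − (−15/4)/7 = 29/28.
p(29/28) = 225/784, p'(29/28) = 113/14, so t(2) = (29/28) − (225/784)/(113/14) = 6329/6328.

6329/6328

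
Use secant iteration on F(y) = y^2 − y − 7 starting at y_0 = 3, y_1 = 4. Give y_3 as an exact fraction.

118/37

F(3) = −1, F(4) = 5. y_2 = 4 − 5·(4 − 3)/(5 − (−1)) = 19/6.
F(4) = 5, F(19/6) = −5/36. y_3 = (19/6) − (−5/36)·((19/6) − 4)/((−5/36) − 5) = 118/37.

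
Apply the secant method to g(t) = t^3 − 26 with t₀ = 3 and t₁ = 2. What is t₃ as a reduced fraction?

3319/1118

g(3) = 1, g(2) = −18. t₂ = 2 − (−18)·(2 − 3)/((−18) − 1) = 56/19.
g(2) = −18, g(56/19) = −2718/6859. t₃ = (56/19) − (−2718/6859)·((56/19) − 2)/((−2718/6859) − (−18)) = 3319/1118.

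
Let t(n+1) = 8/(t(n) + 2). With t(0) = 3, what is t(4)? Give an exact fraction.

t(1) = 8/(3 + 2) = 8/5.
t(2) = 8/(8/5 + 2) = 20/9.
t(3) = 8/(20/9 + 2) = 36/19.
t(4) = 8/(36/19 + 2) = 76/37.

76/37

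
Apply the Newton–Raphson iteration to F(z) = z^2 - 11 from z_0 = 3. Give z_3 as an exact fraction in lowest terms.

F'(z) = 2z.
F(3) = -2, F'(3) = 6, so z_1 = 3 - (-2)/6 = 10/3.
F(10/3) = 1/9, F'(10/3) = 20/3, so z_2 = (10/3) - (1/9)/(20/3) = 199/60.
F(199/60) = 1/3600, F'(199/60) = 199/30, so z_3 = (199/60) - (1/3600)/(199/30) = 79201/23880.

79201/23880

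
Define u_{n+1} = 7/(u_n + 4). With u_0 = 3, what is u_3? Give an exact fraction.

35/27

u_1 = 7/(3 + 4) = 1.
u_2 = 7/(1 + 4) = 7/5.
u_3 = 7/(7/5 + 4) = 35/27.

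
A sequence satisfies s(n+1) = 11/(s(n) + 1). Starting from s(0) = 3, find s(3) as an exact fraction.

s(1) = 11/(3 + 1) = 11/4.
s(2) = 11/(11/4 + 1) = 44/15.
s(3) = 11/(44/15 + 1) = 165/59.

165/59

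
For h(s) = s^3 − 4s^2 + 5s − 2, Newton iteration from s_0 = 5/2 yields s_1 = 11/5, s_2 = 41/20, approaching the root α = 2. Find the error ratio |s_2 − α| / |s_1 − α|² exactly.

5/4

s_1 − α = 11/5 − 2 = 1/5, so |s_1 − α| = 1/5.
s_2 − α = 41/20 − 2 = 1/20, so |s_2 − α| = 1/20.
|s_1 − α|² = 1/25.
Ratio = (1/20) / (1/25) = 5/4.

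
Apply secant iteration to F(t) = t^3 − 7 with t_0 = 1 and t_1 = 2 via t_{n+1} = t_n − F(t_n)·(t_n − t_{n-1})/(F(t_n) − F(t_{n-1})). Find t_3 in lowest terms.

1045/547

F(1) = −6, F(2) = 1. t_2 = 2 − 1·(2 − 1)/(1 − (−6)) = 13/7.
F(2) = 1, F(13/7) = −204/343. t_3 = (13/7) − (−204/343)·((13/7) − 2)/((−204/343) − 1) = 1045/547.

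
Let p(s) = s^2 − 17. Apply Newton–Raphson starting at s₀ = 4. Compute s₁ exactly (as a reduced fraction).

p'(s) = 2s.
p(4) = −1, p'(4) = 8, so s₁ = 4 − (−1)/8 = 33/8.

33/8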